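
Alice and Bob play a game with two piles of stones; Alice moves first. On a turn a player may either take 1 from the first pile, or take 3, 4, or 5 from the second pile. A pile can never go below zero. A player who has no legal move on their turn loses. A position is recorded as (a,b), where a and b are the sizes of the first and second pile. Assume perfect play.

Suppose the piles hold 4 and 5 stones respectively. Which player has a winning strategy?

Positions with no move are L. A position that does have a move is losing for the player to move precisely when every available move leads to a winning position for the opponent. Fill in the labels:
No move ever increases a pile, so every position that can arise here has a ≤ 4 and b ≤ 5; it is enough to label the cells with 0 ≤ a ≤ 4 and 0 ≤ b ≤ 5.
Every move lowers a or b (never raises either), so fill the grid row by row in increasing a, and left to right within a row: each cell's successors are then already labelled.
      b=0  b=1  b=2  b=3  b=4  b=5
a=0:    L    L    L    W    W    W
a=1:    W    W    W    L    L    L
a=2:    L    L    L    W    W    W
a=3:    W    W    W    L    L    L
a=4:    L    L    L    W    W    W
Cells with no legal move (terminal, hence L): (0,0), (0,1), (0,2).
The remaining L cells, each justified by listing all of its moves:
(1,3): L (options (0,3)(W), (1,0)(W) are all W)
(1,4): L (options (0,4)(W), (1,1)(W), (1,0)(W) are all W)
(1,5): L (options (0,5)(W), (1,2)(W), (1,1)(W), (1,0)(W) are all W)
(2,0): L (sole option (1,0)(W) is W)
(2,1): L (sole option (1,1)(W) is W)
(2,2): L (sole option (1,2)(W) is W)
(3,3): L (options (2,3)(W), (3,0)(W) are all W)
(3,4): L (options (2,4)(W), (3,1)(W), (3,0)(W) are all W)
(3,5): L (options (2,5)(W), (3,2)(W), (3,1)(W), (3,0)(W) are all W)
(4,0): L (sole option (3,0)(W) is W)
(4,1): L (sole option (3,1)(W) is W)
(4,2): L (sole option (3,2)(W) is W)
Every other cell has at least one move into one of the L cells above, so it is W.
The starting position (4,5) is W: Alice should move to (3,5), handing over an L position.

Alice wins.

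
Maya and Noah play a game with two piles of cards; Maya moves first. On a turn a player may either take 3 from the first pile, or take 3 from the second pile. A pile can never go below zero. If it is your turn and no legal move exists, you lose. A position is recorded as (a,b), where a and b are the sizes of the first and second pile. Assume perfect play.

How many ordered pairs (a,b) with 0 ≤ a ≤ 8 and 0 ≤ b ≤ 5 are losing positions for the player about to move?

Classify positions by backward induction: terminal positions (no move available) are L. From any other position, the mover wins iff some move reaches an L.
Every move lowers a or b (never raises either), so fill the grid row by row in increasing a, and left to right within a row: each cell's successors are then already labelled.
      b=0  b=1  b=2  b=3  b=4  b=5
a=0:    L    L    L    W    W    W
a=1:    L    L    L    W    W    W
a=2:    L    L    L    W    W    W
a=3:    W    W    W    L    L    L
a=4:    W    W    W    L    L    L
a=5:    W    W    W    L    L    L
a=6:    L    L    L    W    W    W
a=7:    L    L    L    W    W    W
a=8:    L    L    L    W    W    W
Cells with no legal move (terminal, hence L): (0,0), (0,1), (0,2), (1,0), (1,1), (1,2), (2,0), (2,1), (2,2).
The remaining L cells, each justified by listing all of its moves:
(3,3): →(0,3)(W), (3,0)(W) — all W, so L
(3,4): →(0,4)(W), (3,1)(W) — all W, so L
(3,5): →(0,5)(W), (3,2)(W) — all W, so L
(4,3): →(1,3)(W), (4,0)(W) — all W, so L
(4,4): →(1,4)(W), (4,1)(W) — all W, so L
(4,5): →(1,5)(W), (4,2)(W) — all W, so L
(5,3): →(2,3)(W), (5,0)(W) — all W, so L
(5,4): →(2,4)(W), (5,1)(W) — all W, so L
(5,5): →(2,5)(W), (5,2)(W) — all W, so L
(6,0): →(3,0)(W) only, which is W, so L
(6,1): →(3,1)(W) only, which is W, so L
(6,2): →(3,2)(W) only, which is W, so L
(7,0): →(4,0)(W) only, which is W, so L
(7,1): →(4,1)(W) only, which is W, so L
(7,2): →(4,2)(W) only, which is W, so L
(8,0): →(5,0)(W) only, which is W, so L
(8,1): →(5,1)(W) only, which is W, so L
(8,2): →(5,2)(W) only, which is W, so L
Every other cell has at least one move into one of the L cells above, so it is W.
L cells per row: a=0: 3, a=1: 3, a=2: 3, a=3: 3, a=4: 3, a=5: 3, a=6: 3, a=7: 3, a=8: 3; total 27.

27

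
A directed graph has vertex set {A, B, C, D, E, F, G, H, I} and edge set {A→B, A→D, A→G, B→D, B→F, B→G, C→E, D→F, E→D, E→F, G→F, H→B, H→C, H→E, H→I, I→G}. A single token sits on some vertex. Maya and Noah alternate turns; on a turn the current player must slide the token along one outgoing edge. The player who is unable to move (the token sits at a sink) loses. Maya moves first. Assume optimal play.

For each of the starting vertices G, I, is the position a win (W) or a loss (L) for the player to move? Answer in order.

Classify positions by backward induction: terminal positions (no move available) are L. From any other position, the mover wins iff some move reaches an L.
Every edge goes from a vertex to one that appears earlier in the order F, D, G, I, E, C, B, H, A, so processing vertices in that order labels each vertex after all of its successors.
F: no outgoing edge → L
D: can move to F, which is L ⇒ W
G: can move to F, which is L ⇒ W
I: the only move is to G(W), a W ⇒ L
E: can move to F, which is L ⇒ W
C: the only move is to E(W), a W ⇒ L
B: can move to F, which is L ⇒ W
H: can move to C, which is L ⇒ W
A: moves to B(W), G(W), D(W); every one is W ⇒ L

G: W, I: L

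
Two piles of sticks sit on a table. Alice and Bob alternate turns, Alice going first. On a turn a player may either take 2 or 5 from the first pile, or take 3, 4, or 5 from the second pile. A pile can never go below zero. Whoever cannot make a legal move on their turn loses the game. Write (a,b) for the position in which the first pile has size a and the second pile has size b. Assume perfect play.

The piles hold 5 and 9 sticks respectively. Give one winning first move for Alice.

Positions with no move are L. A position that does have a move is losing for the player to move precisely when every available move leads to a winning position for the opponent. Fill in the labels:
No move ever increases a pile, so every position that can arise here has a ≤ 5 and b ≤ 9; it is enough to label the cells with 0 ≤ a ≤ 5 and 0 ≤ b ≤ 9.
Every move lowers a or b (never raises either), so fill the grid row by row in increasing a, and left to right within a row: each cell's successors are then already labelled.
      b=0  b=1  b=2  b=3  b=4  b=5  b=6  b=7  b=8  b=9
a=0:    L    L    L    W    W    W    W    W    L    L
a=1:    L    L    L    W    W    W    W    W    L    L
a=2:    W    W    W    L    L    L    W    W    W    W
a=3:    W    W    W    L    L    L    W    W    W    W
a=4:    L    L    L    W    W    W    W    W    L    L
a=5:    W    W    W    W    W    W    L    L    W    W
Cells with no legal move (terminal, hence L): (0,0), (0,1), (0,2), (1,0), (1,1), (1,2).
The remaining L cells, each justified by listing all of its moves:
(0,8): moves to (0,5)(W), (0,4)(W), (0,3)(W); every one is W ⇒ L
(0,9): moves to (0,6)(W), (0,5)(W), (0,4)(W); every one is W ⇒ L
(1,8): moves to (1,5)(W), (1,4)(W), (1,3)(W); every one is W ⇒ L
(1,9): moves to (1,6)(W), (1,5)(W), (1,4)(W); every one is W ⇒ L
(2,3): moves to (0,3)(W), (2,0)(W); every one is W ⇒ L
(2,4): moves to (0,4)(W), (2,1)(W), (2,0)(W); every one is W ⇒ L
(2,5): moves to (0,5)(W), (2,2)(W), (2,1)(W), (2,0)(W); every one is W ⇒ L
(3,3): moves to (1,3)(W), (3,0)(W); every one is W ⇒ L
(3,4): moves to (1,4)(W), (3,1)(W), (3,0)(W); every one is W ⇒ L
(3,5): moves to (1,5)(W), (3,2)(W), (3,1)(W), (3,0)(W); every one is W ⇒ L
(4,0): the only move is to (2,0)(W), a W ⇒ L
(4,1): the only move is to (2,1)(W), a W ⇒ L
(4,2): the only move is to (2,2)(W), a W ⇒ L
(4,8): moves to (2,8)(W), (4,5)(W), (4,4)(W), (4,3)(W); every one is W ⇒ L
(4,9): moves to (2,9)(W), (4,6)(W), (4,5)(W), (4,4)(W); every one is W ⇒ L
(5,6): moves to (3,6)(W), (0,6)(W), (5,3)(W), (5,2)(W), (5,1)(W); every one is W ⇒ L
(5,7): moves to (3,7)(W), (0,7)(W), (5,4)(W), (5,3)(W), (5,2)(W); every one is W ⇒ L
Every other cell has at least one move into one of the L cells above, so it is W.
From (5,9), the L positions reachable in one move are: (0,9), (5,6). Any move reaching one of these is winning.

Move to (0,9).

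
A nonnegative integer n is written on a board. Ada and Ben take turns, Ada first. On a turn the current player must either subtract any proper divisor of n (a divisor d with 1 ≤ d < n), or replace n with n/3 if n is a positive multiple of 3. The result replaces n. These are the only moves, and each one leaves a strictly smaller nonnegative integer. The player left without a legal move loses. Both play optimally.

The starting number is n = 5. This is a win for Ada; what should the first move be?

Move to 4.

Classify positions by backward induction: terminal positions (no move available) are L. From any other position, the mover wins iff some move reaches an L.
n=0: no move → L
n=1: no move → L
n=2: reaches L-position 1 → W
n=3: reaches L-position 1 → W
n=4: only reaches 2(W), 3(W), all W → L
n=5: reaches L-position 4 → W
From 5, the L positions reachable in one move are: 4.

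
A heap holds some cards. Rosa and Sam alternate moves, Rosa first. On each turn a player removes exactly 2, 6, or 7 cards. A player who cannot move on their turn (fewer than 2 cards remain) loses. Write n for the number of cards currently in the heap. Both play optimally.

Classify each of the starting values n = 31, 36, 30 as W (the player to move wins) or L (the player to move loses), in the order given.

31: L, 36: W, 30: L

Build the W/L table. Terminal = L. A non-terminal position is W if it has a move to some L; otherwise it is L.
n=0: no move → L
n=1: no move → L
n=2: W (go to 0, an L position)
n=3: W (go to 1, an L position)
n=4: L (sole option 2(W) is W)
n=5: L (sole option 3(W) is W)
n=6: W (go to 4, an L position)
n=7: W (go to 5, an L position)
n=8: W (go to 1, an L position)
n=9: L (options 7(W), 3(W), 2(W) are all W)
n=10: W (go to 4, an L position)
n=11: W (go to 9, an L position)
n=12: W (go to 5, an L position)
n=13: L (options 11(W), 7(W), 6(W) are all W)
n=14: L (options 12(W), 8(W), 7(W) are all W)
n=15: W (go to 13, an L position)
n=16: W (go to 14, an L position)
n=17: L (options 15(W), 11(W), 10(W) are all W)
n=18: L (options 16(W), 12(W), 11(W) are all W)
n=19: W (go to 17, an L position)
n=20: W (go to 18, an L position)
n=21: W (go to 14, an L position)
n=22: L (options 20(W), 16(W), 15(W) are all W)
n=23: W (go to 17, an L position)
n=24: W (go to 22, an L position)
n=25: W (go to 18, an L position)
n=26: L (options 24(W), 20(W), 19(W) are all W)
n=27: L (options 25(W), 21(W), 20(W) are all W)
n=28: W (go to 26, an L position)
n=29: W (go to 27, an L position)
n=30: L (options 28(W), 24(W), 23(W) are all W)
n=31: L (options 29(W), 25(W), 24(W) are all W)
n=32: W (go to 30, an L position)
n=33: W (go to 31, an L position)
n=34: W (go to 27, an L position)
n=35: L (options 33(W), 29(W), 28(W) are all W)
n=36: W (go to 30, an L position)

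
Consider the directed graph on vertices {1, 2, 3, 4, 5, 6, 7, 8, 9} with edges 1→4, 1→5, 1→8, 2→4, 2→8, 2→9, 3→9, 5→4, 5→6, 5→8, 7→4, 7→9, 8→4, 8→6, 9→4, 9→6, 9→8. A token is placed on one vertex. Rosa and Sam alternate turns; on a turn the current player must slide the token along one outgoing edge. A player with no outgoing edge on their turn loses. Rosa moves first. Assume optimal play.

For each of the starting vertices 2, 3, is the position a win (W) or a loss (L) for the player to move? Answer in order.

2: W, 3: L

Build the W/L table. Terminal = L. A non-terminal position is W if it has a move to some L; otherwise it is L.
Every edge goes from a vertex to one that appears earlier in the order 4, 6, 8, 5, 9, 1, 3, 2, 7, so processing vertices in that order labels each vertex after all of its successors.
4: no outgoing edge → L
6: no outgoing edge → L
8: →6(L), so W
5: →6(L), so W
9: →6(L), so W
1: →4(L), so W
3: →9(W) only, which is W, so L
2: →4(L), so W
7: →4(L), so W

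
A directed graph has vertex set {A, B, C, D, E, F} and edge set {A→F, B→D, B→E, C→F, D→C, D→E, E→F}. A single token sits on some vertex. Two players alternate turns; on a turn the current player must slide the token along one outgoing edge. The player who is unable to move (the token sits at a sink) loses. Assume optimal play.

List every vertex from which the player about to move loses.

D, F

Use the standard recursion: the mover loses at a terminal position; elsewhere, the mover wins exactly when some move hands the opponent an L position.
Every edge goes from a vertex to one that appears earlier in the order F, C, E, D, B, A, so processing vertices in that order labels each vertex after all of its successors.
F: no outgoing edge → L
C: W (go to F, an L position)
E: W (go to F, an L position)
D: L (options E(W), C(W) are all W)
B: W (go to D, an L position)
A: W (go to F, an L position)
Reading off the rows marked L gives the requested list; there are 2 such vertices.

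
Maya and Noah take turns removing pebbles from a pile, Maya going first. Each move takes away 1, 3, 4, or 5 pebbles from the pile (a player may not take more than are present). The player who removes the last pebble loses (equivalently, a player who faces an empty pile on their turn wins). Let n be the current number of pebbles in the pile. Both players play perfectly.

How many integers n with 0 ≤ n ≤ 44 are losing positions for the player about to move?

12

Build the W/L table. Terminal = W. A non-terminal position is W if it has a move to some L; otherwise it is L.
n=0: no move; the opponent has just taken the last pebble and therefore loses → W
n=1: L (sole option 0(W) is W)
n=2: W (go to 1, an L position)
n=3: L (options 2(W), 0(W) are all W)
n=4: W (go to 3, an L position)
n=5: W (go to 1, an L position)
n=6: W (go to 3, an L position)
n=7: W (go to 3, an L position)
n=8: W (go to 3, an L position)
n=9: L (options 8(W), 6(W), 5(W), 4(W) are all W)
n=10: W (go to 9, an L position)
n=11: L (options 10(W), 8(W), 7(W), 6(W) are all W)
n=12: W (go to 11, an L position)
n=13: W (go to 9, an L position)
n=14: W (go to 11, an L position)
n=15: W (go to 11, an L position)
n=16: W (go to 11, an L position)
n=17: L (options 16(W), 14(W), 13(W), 12(W) are all W)
n=18: W (go to 17, an L position)
n=19: L (options 18(W), 16(W), 15(W), 14(W) are all W)
n=20: W (go to 19, an L position)
n=21: W (go to 17, an L position)
n=22: W (go to 19, an L position)
n=23: W (go to 19, an L position)
n=24: W (go to 19, an L position)
n=25: L (options 24(W), 22(W), 21(W), 20(W) are all W)
n=26: W (go to 25, an L position)
n=27: L (options 26(W), 24(W), 23(W), 22(W) are all W)
n=28: W (go to 27, an L position)
n=29: W (go to 25, an L position)
n=30: W (go to 27, an L position)
n=31: W (go to 27, an L position)
n=32: W (go to 27, an L position)
n=33: L (options 32(W), 30(W), 29(W), 28(W) are all W)
n=34: W (go to 33, an L position)
n=35: L (options 34(W), 32(W), 31(W), 30(W) are all W)
n=36: W (go to 35, an L position)
n=37: W (go to 33, an L position)
n=38: W (go to 35, an L position)
n=39: W (go to 35, an L position)
n=40: W (go to 35, an L position)
n=41: L (options 40(W), 38(W), 37(W), 36(W) are all W)
n=42: W (go to 41, an L position)
n=43: L (options 42(W), 40(W), 39(W), 38(W) are all W)
n=44: W (go to 43, an L position)
L entries with 0 ≤ n ≤ 44: n = 1, 3, 9, 11, 17, 19, 25, 27, 33, 35, 41, 43; that makes 12.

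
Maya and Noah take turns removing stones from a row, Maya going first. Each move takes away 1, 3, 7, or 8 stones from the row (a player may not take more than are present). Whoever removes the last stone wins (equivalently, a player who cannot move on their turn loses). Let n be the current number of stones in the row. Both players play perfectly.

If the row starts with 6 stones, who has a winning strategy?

Noah wins.

Work bottom-up. With no move the player to move loses. Otherwise the position is W if at least one move leads to an L position for the opponent, and L if every move leads to a W.
n=0: no move → L
n=1: reaches L-position 0 → W
n=2: only reaches 1(W), which is W → L
n=3: reaches L-position 2 → W
n=4: only reaches 3(W), 1(W), all W → L
n=5: reaches L-position 4 → W
n=6: only reaches 5(W), 3(W), all W → L
Every move from 6 reaches a W position, so the mover loses.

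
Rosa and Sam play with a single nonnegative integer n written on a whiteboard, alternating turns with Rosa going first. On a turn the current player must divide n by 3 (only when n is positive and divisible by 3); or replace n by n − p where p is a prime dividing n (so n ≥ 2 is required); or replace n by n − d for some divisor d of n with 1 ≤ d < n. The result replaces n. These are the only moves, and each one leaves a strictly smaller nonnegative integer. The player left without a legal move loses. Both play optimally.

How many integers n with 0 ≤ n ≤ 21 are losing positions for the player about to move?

6

Work bottom-up. With no move the player to move loses. Otherwise the position is W if at least one move leads to an L position for the opponent, and L if every move leads to a W.
n=0: no move → L
n=1: no move → L
n=2: W (go to 0, an L position)
n=3: W (go to 0, an L position)
n=4: L (options 2(W), 3(W) are all W)
n=5: W (go to 0, an L position)
n=6: W (go to 4, an L position)
n=7: W (go to 0, an L position)
n=8: W (go to 4, an L position)
n=9: L (options 3(W), 6(W), 8(W) are all W)
n=10: W (go to 9, an L position)
n=11: W (go to 0, an L position)
n=12: W (go to 4, an L position)
n=13: W (go to 0, an L position)
n=14: L (options 7(W), 12(W), 13(W) are all W)
n=15: W (go to 14, an L position)
n=16: W (go to 14, an L position)
n=17: W (go to 0, an L position)
n=18: W (go to 9, an L position)
n=19: W (go to 0, an L position)
n=20: L (options 10(W), 15(W), 16(W), 18(W), 19(W) are all W)
n=21: W (go to 14, an L position)
L entries with 0 ≤ n ≤ 21: n = 0, 1, 4, 9, 14, 20; that makes 6.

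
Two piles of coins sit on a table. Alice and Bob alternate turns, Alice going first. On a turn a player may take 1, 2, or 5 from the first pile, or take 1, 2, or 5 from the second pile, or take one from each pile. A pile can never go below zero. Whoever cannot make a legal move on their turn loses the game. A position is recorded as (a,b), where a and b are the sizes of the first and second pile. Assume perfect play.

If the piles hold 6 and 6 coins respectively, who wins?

Bob wins.

Work bottom-up. With no move the player to move loses. Otherwise the position is W if at least one move leads to an L position for the opponent, and L if every move leads to a W.
No move ever increases a pile, so every position that can arise here has a ≤ 6 and b ≤ 6; it is enough to label the cells with 0 ≤ a ≤ 6 and 0 ≤ b ≤ 6.
Every move lowers a or b (never raises either), so fill the grid row by row in increasing a, and left to right within a row: each cell's successors are then already labelled.
      b=0  b=1  b=2  b=3  b=4  b=5  b=6
a=0:    L    W    W    L    W    W    L
a=1:    W    W    L    W    W    L    W
a=2:    W    L    W    W    L    W    W
a=3:    L    W    W    L    W    W    L
a=4:    W    W    L    W    W    L    W
a=5:    W    L    W    W    L    W    W
a=6:    L    W    W    L    W    W    L
Cells with no legal move (terminal, hence L): (0,0).
The remaining L cells, each justified by listing all of its moves:
(0,3): L (options (0,2)(W), (0,1)(W) are all W)
(0,6): L (options (0,5)(W), (0,4)(W), (0,1)(W) are all W)
(1,2): L (options (0,2)(W), (1,1)(W), (1,0)(W), (0,1)(W) are all W)
(1,5): L (options (0,5)(W), (1,4)(W), (1,3)(W), (1,0)(W), (0,4)(W) are all W)
(2,1): L (options (1,1)(W), (0,1)(W), (2,0)(W), (1,0)(W) are all W)
(2,4): L (options (1,4)(W), (0,4)(W), (2,3)(W), (2,2)(W), (1,3)(W) are all W)
(3,0): L (options (2,0)(W), (1,0)(W) are all W)
(3,3): L (options (2,3)(W), (1,3)(W), (3,2)(W), (3,1)(W), (2,2)(W) are all W)
(3,6): L (options (2,6)(W), (1,6)(W), (3,5)(W), (3,4)(W), (3,1)(W), (2,5)(W) are all W)
(4,2): L (options (3,2)(W), (2,2)(W), (4,1)(W), (4,0)(W), (3,1)(W) are all W)
(4,5): L (options (3,5)(W), (2,5)(W), (4,4)(W), (4,3)(W), (4,0)(W), (3,4)(W) are all W)
(5,1): L (options (4,1)(W), (3,1)(W), (0,1)(W), (5,0)(W), (4,0)(W) are all W)
(5,4): L (options (4,4)(W), (3,4)(W), (0,4)(W), (5,3)(W), (5,2)(W), (4,3)(W) are all W)
(6,0): L (options (5,0)(W), (4,0)(W), (1,0)(W) are all W)
(6,3): L (options (5,3)(W), (4,3)(W), (1,3)(W), (6,2)(W), (6,1)(W), (5,2)(W) are all W)
(6,6): L (options (5,6)(W), (4,6)(W), (1,6)(W), (6,5)(W), (6,4)(W), (6,1)(W), (5,5)(W) are all W)
Every other cell has at least one move into one of the L cells above, so it is W.
Every move from (6,6) reaches a W position, so the mover loses.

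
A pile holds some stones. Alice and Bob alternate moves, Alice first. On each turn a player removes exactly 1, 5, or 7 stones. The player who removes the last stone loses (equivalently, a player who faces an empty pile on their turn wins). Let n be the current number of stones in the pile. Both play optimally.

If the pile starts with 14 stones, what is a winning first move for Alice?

Work bottom-up. With no move the player to move wins. Otherwise the position is W if at least one move leads to an L position for the opponent, and L if every move leads to a W.
n=0: no move; the opponent has just taken the last stone and therefore loses → W
n=1: only reaches 0(W), which is W → L
n=2: reaches L-position 1 → W
n=3: only reaches 2(W), which is W → L
n=4: reaches L-position 3 → W
n=5: only reaches 4(W), 0(W), all W → L
n=6: reaches L-position 5 → W
n=7: only reaches 6(W), 2(W), 0(W), all W → L
n=8: reaches L-position 7 → W
n=9: only reaches 8(W), 4(W), 2(W), all W → L
n=10: reaches L-position 9 → W
n=11: only reaches 10(W), 6(W), 4(W), all W → L
n=12: reaches L-position 11 → W
n=13: only reaches 12(W), 8(W), 6(W), all W → L
n=14: reaches L-position 13 → W
From 14, the L positions reachable in one move are: 13, 9, 7. Any move reaching one of these is winning.

Remove 1, leaving 13.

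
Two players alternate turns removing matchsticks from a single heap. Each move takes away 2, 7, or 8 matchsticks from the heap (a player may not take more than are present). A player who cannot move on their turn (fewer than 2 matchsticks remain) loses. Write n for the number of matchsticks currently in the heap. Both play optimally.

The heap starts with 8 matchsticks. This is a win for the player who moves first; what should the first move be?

Remove 7, leaving 1.

Label each position W (a win for the player to move) or L (a loss). A position with no legal move is L; any other position is W exactly when some move reaches an L, and L when every move reaches a W.
n=0: no move → L
n=1: no move → L
n=2: reaches L-position 0 → W
n=3: reaches L-position 1 → W
n=4: only reaches 2(W), which is W → L
n=5: only reaches 3(W), which is W → L
n=6: reaches L-position 4 → W
n=7: reaches L-position 5 → W
n=8: reaches L-position 1 → W
From 8, the L positions reachable in one move are: 1, 0. Any move reaching one of these is winning.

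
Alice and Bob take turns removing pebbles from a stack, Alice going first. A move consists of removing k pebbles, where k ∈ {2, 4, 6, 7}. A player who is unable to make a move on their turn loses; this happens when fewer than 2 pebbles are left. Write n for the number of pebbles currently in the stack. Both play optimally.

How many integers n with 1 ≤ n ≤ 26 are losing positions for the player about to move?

5

Work bottom-up. With no move the player to move loses. Otherwise the position is W if at least one move leads to an L position for the opponent, and L if every move leads to a W.
n=0: no move → L
n=1: no move → L
n=2: →0(L), so W
n=3: →1(L), so W
n=4: →0(L), so W
n=5: →1(L), so W
n=6: →0(L), so W
n=7: →1(L), so W
n=8: →1(L), so W
n=9: →7(W), 5(W), 3(W), 2(W) — all W, so L
n=10: →8(W), 6(W), 4(W), 3(W) — all W, so L
n=11: →9(L), so W
n=12: →10(L), so W
n=13: →9(L), so W
n=14: →10(L), so W
n=15: →9(L), so W
n=16: →10(L), so W
n=17: →10(L), so W
n=18: →16(W), 14(W), 12(W), 11(W) — all W, so L
n=19: →17(W), 15(W), 13(W), 12(W) — all W, so L
n=20: →18(L), so W
n=21: →19(L), so W
n=22: →18(L), so W
n=23: →19(L), so W
n=24: →18(L), so W
n=25: →19(L), so W
n=26: →19(L), so W
L entries with 1 ≤ n ≤ 26 (n=0 is outside the asked range and is not counted): n = 1, 9, 10, 18, 19; that makes 5.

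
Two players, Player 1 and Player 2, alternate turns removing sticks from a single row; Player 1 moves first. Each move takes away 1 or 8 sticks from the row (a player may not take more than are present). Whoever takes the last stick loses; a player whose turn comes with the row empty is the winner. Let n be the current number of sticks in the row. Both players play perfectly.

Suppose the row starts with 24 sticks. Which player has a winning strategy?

Player 1 wins.

Build the W/L table. Terminal = W. A non-terminal position is W if it has a move to some L; otherwise it is L.
n=0: no move; the opponent has just taken the last stick and therefore loses → W
n=1: only reaches 0(W), which is W → L
n=2: reaches L-position 1 → W
n=3: only reaches 2(W), which is W → L
n=4: reaches L-position 3 → W
n=5: only reaches 4(W), which is W → L
n=6: reaches L-position 5 → W
n=7: only reaches 6(W), which is W → L
n=8: reaches L-position 7 → W
n=9: reaches L-position 1 → W
n=10: only reaches 9(W), 2(W), all W → L
n=11: reaches L-position 10 → W
n=12: only reaches 11(W), 4(W), all W → L
n=13: reaches L-position 12 → W
n=14: only reaches 13(W), 6(W), all W → L
n=15: reaches L-position 14 → W
n=16: only reaches 15(W), 8(W), all W → L
n=17: reaches L-position 16 → W
n=18: reaches L-position 10 → W
n=19: only reaches 18(W), 11(W), all W → L
n=20: reaches L-position 19 → W
n=21: only reaches 20(W), 13(W), all W → L
n=22: reaches L-position 21 → W
n=23: only reaches 22(W), 15(W), all W → L
n=24: reaches L-position 23 → W
From 24 Player 1 can remove 1, leaving 23, reaching an L position.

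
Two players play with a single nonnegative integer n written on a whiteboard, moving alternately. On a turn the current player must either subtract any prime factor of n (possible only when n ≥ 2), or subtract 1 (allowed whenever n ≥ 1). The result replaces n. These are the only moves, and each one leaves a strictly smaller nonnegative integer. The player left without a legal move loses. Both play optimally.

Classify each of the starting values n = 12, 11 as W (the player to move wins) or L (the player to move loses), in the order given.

Label each position W (a win for the player to move) or L (a loss). A position with no legal move is L; any other position is W exactly when some move reaches an L, and L when every move reaches a W.
n=0: no move → L
n=1: →0(L), so W
n=2: →0(L), so W
n=3: →0(L), so W
n=4: →2(W), 3(W) — all W, so L
n=5: →0(L), so W
n=6: →4(L), so W
n=7: →0(L), so W
n=8: →6(W), 7(W) — all W, so L
n=9: →8(L), so W
n=10: →8(L), so W
n=11: →0(L), so W
n=12: →9(W), 10(W), 11(W) — all W, so L

12: L, 11: W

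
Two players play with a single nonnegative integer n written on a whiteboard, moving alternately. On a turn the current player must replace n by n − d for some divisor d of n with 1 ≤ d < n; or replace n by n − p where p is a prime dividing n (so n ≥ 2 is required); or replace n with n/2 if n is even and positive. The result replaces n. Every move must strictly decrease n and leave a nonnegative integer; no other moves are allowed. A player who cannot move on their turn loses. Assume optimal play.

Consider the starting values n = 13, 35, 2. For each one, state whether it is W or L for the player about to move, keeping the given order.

13: W, 35: L, 2: W

Build the W/L table. Terminal = L. A non-terminal position is W if it has a move to some L; otherwise it is L.
n=0: no move → L
n=1: no move → L
n=2: can move to 0, which is L ⇒ W
n=3: can move to 0, which is L ⇒ W
n=4: moves to 2(W), 3(W); every one is W ⇒ L
n=5: can move to 0, which is L ⇒ W
n=6: can move to 4, which is L ⇒ W
n=7: can move to 0, which is L ⇒ W
n=8: can move to 4, which is L ⇒ W
n=9: moves to 6(W), 8(W); every one is W ⇒ L
n=10: can move to 9, which is L ⇒ W
n=11: can move to 0, which is L ⇒ W
n=12: can move to 9, which is L ⇒ W
n=13: can move to 0, which is L ⇒ W
n=14: moves to 7(W), 12(W), 13(W); every one is W ⇒ L
n=15: can move to 14, which is L ⇒ W
n=16: can move to 14, which is L ⇒ W
n=17: can move to 0, which is L ⇒ W
n=18: can move to 9, which is L ⇒ W
n=19: can move to 0, which is L ⇒ W
n=20: moves to 10(W), 15(W), 16(W), 18(W), 19(W); every one is W ⇒ L
n=21: can move to 14, which is L ⇒ W
n=22: can move to 20, which is L ⇒ W
n=23: can move to 0, which is L ⇒ W
n=24: can move to 20, which is L ⇒ W
n=25: can move to 20, which is L ⇒ W
n=26: moves to 13(W), 24(W), 25(W); every one is W ⇒ L
n=27: can move to 26, which is L ⇒ W
n=28: can move to 14, which is L ⇒ W
n=29: can move to 0, which is L ⇒ W
n=30: can move to 20, which is L ⇒ W
n=31: can move to 0, which is L ⇒ W
n=32: moves to 16(W), 24(W), 28(W), 30(W), 31(W); every one is W ⇒ L
n=33: can move to 32, which is L ⇒ W
n=34: can move to 32, which is L ⇒ W
n=35: moves to 28(W), 30(W), 34(W); every one is W ⇒ L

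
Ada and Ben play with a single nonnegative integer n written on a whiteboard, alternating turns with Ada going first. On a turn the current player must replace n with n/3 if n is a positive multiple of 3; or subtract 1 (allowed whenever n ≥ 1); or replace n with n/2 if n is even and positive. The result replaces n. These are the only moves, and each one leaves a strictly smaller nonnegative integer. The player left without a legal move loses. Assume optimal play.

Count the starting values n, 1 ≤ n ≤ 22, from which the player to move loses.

8

Classify positions by backward induction: terminal positions (no move available) are L. From any other position, the mover wins iff some move reaches an L.
n=0: no move → L
n=1: can move to 0, which is L ⇒ W
n=2: the only move is to 1(W), a W ⇒ L
n=3: can move to 2, which is L ⇒ W
n=4: can move to 2, which is L ⇒ W
n=5: the only move is to 4(W), a W ⇒ L
n=6: can move to 2, which is L ⇒ W
n=7: the only move is to 6(W), a W ⇒ L
n=8: can move to 7, which is L ⇒ W
n=9: moves to 3(W), 8(W); every one is W ⇒ L
n=10: can move to 5, which is L ⇒ W
n=11: the only move is to 10(W), a W ⇒ L
n=12: can move to 11, which is L ⇒ W
n=13: the only move is to 12(W), a W ⇒ L
n=14: can move to 7, which is L ⇒ W
n=15: can move to 5, which is L ⇒ W
n=16: moves to 8(W), 15(W); every one is W ⇒ L
n=17: can move to 16, which is L ⇒ W
n=18: can move to 9, which is L ⇒ W
n=19: the only move is to 18(W), a W ⇒ L
n=20: can move to 19, which is L ⇒ W
n=21: can move to 7, which is L ⇒ W
n=22: can move to 11, which is L ⇒ W
L entries with 1 ≤ n ≤ 22 (n=0 is outside the asked range and is not counted): n = 2, 5, 7, 9, 11, 13, 16, 19; that makes 8.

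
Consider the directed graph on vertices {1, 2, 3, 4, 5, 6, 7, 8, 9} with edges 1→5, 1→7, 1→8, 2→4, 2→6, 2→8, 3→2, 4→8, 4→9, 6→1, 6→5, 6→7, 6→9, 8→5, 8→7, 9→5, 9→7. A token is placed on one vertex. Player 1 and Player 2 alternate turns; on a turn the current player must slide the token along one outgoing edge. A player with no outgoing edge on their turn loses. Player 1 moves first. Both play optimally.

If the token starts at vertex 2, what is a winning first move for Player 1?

Move to 4.

Use the standard recursion: the mover loses at a terminal position; elsewhere, the mover wins exactly when some move hands the opponent an L position.
Every edge goes from a vertex to one that appears earlier in the order 5, 7, 9, 8, 4, 1, 6, 2, 3, so processing vertices in that order labels each vertex after all of its successors.
5: no outgoing edge → L
7: no outgoing edge → L
9: →7(L), so W
8: →7(L), so W
4: →8(W), 9(W) — all W, so L
1: →7(L), so W
6: →7(L), so W
2: →4(L), so W
3: →2(W) only, which is W, so L
From 2, the L positions reachable in one move are: 4.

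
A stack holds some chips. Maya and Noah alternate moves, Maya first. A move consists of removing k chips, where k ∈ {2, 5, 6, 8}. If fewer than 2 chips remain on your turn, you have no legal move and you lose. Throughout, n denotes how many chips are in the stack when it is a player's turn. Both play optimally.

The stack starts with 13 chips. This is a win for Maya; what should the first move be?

Positions with no move are L. A position that does have a move is losing for the player to move precisely when every available move leads to a winning position for the opponent. Fill in the labels:
n=0: no move → L
n=1: no move → L
n=2: W (go to 0, an L position)
n=3: W (go to 1, an L position)
n=4: L (sole option 2(W) is W)
n=5: W (go to 0, an L position)
n=6: W (go to 4, an L position)
n=7: W (go to 1, an L position)
n=8: W (go to 0, an L position)
n=9: W (go to 4, an L position)
n=10: W (go to 4, an L position)
n=11: L (options 9(W), 6(W), 5(W), 3(W) are all W)
n=12: W (go to 4, an L position)
n=13: W (go to 11, an L position)
From 13, the L positions reachable in one move are: 11.

Remove 2, leaving 11.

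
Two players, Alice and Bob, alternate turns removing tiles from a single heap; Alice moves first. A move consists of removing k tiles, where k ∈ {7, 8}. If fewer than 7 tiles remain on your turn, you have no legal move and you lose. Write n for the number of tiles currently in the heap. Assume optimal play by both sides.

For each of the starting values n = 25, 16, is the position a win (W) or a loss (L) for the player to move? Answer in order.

25: W, 16: L

Label each position W (a win for the player to move) or L (a loss). A position with no legal move is L; any other position is W exactly when some move reaches an L, and L when every move reaches a W.
n=0: no move → L
n=1: no move → L
n=2: no move → L
n=3: no move → L
n=4: no move → L
n=5: no move → L
n=6: no move → L
n=7: W (go to 0, an L position)
n=8: W (go to 1, an L position)
n=9: W (go to 2, an L position)
n=10: W (go to 3, an L position)
n=11: W (go to 4, an L position)
n=12: W (go to 5, an L position)
n=13: W (go to 6, an L position)
n=14: W (go to 6, an L position)
n=15: L (options 8(W), 7(W) are all W)
n=16: L (options 9(W), 8(W) are all W)
n=17: L (options 10(W), 9(W) are all W)
n=18: L (options 11(W), 10(W) are all W)
n=19: L (options 12(W), 11(W) are all W)
n=20: L (options 13(W), 12(W) are all W)
n=21: L (options 14(W), 13(W) are all W)
n=22: W (go to 15, an L position)
n=23: W (go to 16, an L position)
n=24: W (go to 17, an L position)
n=25: W (go to 18, an L position)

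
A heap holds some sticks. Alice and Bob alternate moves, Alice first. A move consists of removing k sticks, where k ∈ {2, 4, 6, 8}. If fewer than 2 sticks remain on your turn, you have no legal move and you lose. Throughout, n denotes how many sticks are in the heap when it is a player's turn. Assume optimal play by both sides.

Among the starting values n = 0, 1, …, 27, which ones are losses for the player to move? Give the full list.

0, 1, 10, 11, 20, 21

Use the standard recursion: the mover loses at a terminal position; elsewhere, the mover wins exactly when some move hands the opponent an L position.
n=0: no move → L
n=1: no move → L
n=2: can move to 0, which is L ⇒ W
n=3: can move to 1, which is L ⇒ W
n=4: can move to 0, which is L ⇒ W
n=5: can move to 1, which is L ⇒ W
n=6: can move to 0, which is L ⇒ W
n=7: can move to 1, which is L ⇒ W
n=8: can move to 0, which is L ⇒ W
n=9: can move to 1, which is L ⇒ W
n=10: moves to 8(W), 6(W), 4(W), 2(W); every one is W ⇒ L
n=11: moves to 9(W), 7(W), 5(W), 3(W); every one is W ⇒ L
n=12: can move to 10, which is L ⇒ W
n=13: can move to 11, which is L ⇒ W
n=14: can move to 10, which is L ⇒ W
n=15: can move to 11, which is L ⇒ W
n=16: can move to 10, which is L ⇒ W
n=17: can move to 11, which is L ⇒ W
n=18: can move to 10, which is L ⇒ W
n=19: can move to 11, which is L ⇒ W
n=20: moves to 18(W), 16(W), 14(W), 12(W); every one is W ⇒ L
n=21: moves to 19(W), 17(W), 15(W), 13(W); every one is W ⇒ L
n=22: can move to 20, which is L ⇒ W
n=23: can move to 21, which is L ⇒ W
n=24: can move to 20, which is L ⇒ W
n=25: can move to 21, which is L ⇒ W
n=26: can move to 20, which is L ⇒ W
n=27: can move to 21, which is L ⇒ W
The losing starting values of n are exactly the entries labelled L in this table (6 of them).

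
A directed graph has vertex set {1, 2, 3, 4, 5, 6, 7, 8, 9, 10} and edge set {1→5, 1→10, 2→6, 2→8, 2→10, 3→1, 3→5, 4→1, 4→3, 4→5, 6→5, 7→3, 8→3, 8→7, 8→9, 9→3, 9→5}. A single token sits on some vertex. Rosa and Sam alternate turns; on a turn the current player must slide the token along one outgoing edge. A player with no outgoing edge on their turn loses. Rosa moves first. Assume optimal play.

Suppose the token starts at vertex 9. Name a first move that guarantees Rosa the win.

Move to 5.

Use the standard recursion: the mover loses at a terminal position; elsewhere, the mover wins exactly when some move hands the opponent an L position.
Every edge goes from a vertex to one that appears earlier in the order 10, 5, 1, 3, 9, 6, 7, 8, 4, 2, so processing vertices in that order labels each vertex after all of its successors.
10: no outgoing edge → L
5: no outgoing edge → L
1: W (go to 5, an L position)
3: W (go to 5, an L position)
9: W (go to 5, an L position)
6: W (go to 5, an L position)
7: L (sole option 3(W) is W)
8: W (go to 7, an L position)
4: W (go to 5, an L position)
2: W (go to 10, an L position)
From 9, the L positions reachable in one move are: 5.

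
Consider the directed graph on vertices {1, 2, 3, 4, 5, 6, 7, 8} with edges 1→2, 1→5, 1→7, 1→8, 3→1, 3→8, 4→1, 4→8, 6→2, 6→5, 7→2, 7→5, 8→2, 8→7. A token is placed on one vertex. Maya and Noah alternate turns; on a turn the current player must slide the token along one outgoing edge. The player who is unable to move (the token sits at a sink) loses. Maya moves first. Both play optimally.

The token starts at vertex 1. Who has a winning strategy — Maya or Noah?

Maya wins.

Build the W/L table. Terminal = L. A non-terminal position is W if it has a move to some L; otherwise it is L.
Every edge goes from a vertex to one that appears earlier in the order 5, 2, 7, 6, 8, 1, 3, 4, so processing vertices in that order labels each vertex after all of its successors.
5: no outgoing edge → L
2: no outgoing edge → L
7: W (go to 2, an L position)
6: W (go to 2, an L position)
8: W (go to 2, an L position)
1: W (go to 2, an L position)
3: L (options 1(W), 8(W) are all W)
4: L (options 1(W), 8(W) are all W)
The starting position 1 is W: Maya should move to 2, handing over an L position.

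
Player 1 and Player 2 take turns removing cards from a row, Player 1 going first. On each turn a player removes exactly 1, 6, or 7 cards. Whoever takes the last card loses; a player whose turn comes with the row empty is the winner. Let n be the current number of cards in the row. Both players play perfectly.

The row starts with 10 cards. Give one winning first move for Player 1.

Remove 7, leaving 3.

Positions with no move are W. A position that does have a move is losing for the player to move precisely when every available move leads to a winning position for the opponent. Fill in the labels:
n=0: no move; the opponent has just taken the last card and therefore loses → W
n=1: →0(W) only, which is W, so L
n=2: →1(L), so W
n=3: →2(W) only, which is W, so L
n=4: →3(L), so W
n=5: →4(W) only, which is W, so L
n=6: →5(L), so W
n=7: →1(L), so W
n=8: →1(L), so W
n=9: →3(L), so W
n=10: →3(L), so W
From 10, the L positions reachable in one move are: 3.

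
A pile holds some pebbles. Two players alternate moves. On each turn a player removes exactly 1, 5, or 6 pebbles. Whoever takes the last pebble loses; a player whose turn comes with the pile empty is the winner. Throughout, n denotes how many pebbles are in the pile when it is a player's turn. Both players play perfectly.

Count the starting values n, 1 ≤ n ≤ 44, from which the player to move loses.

12

Positions with no move are W. A position that does have a move is losing for the player to move precisely when every available move leads to a winning position for the opponent. Fill in the labels:
n=0: no move; the opponent has just taken the last pebble and therefore loses → W
n=1: the only move is to 0(W), a W ⇒ L
n=2: can move to 1, which is L ⇒ W
n=3: the only move is to 2(W), a W ⇒ L
n=4: can move to 3, which is L ⇒ W
n=5: moves to 4(W), 0(W); every one is W ⇒ L
n=6: can move to 5, which is L ⇒ W
n=7: can move to 1, which is L ⇒ W
n=8: can move to 3, which is L ⇒ W
n=9: can move to 3, which is L ⇒ W
n=10: can move to 5, which is L ⇒ W
n=11: can move to 5, which is L ⇒ W
n=12: moves to 11(W), 7(W), 6(W); every one is W ⇒ L
n=13: can move to 12, which is L ⇒ W
n=14: moves to 13(W), 9(W), 8(W); every one is W ⇒ L
n=15: can move to 14, which is L ⇒ W
n=16: moves to 15(W), 11(W), 10(W); every one is W ⇒ L
n=17: can move to 16, which is L ⇒ W
n=18: can move to 12, which is L ⇒ W
n=19: can move to 14, which is L ⇒ W
n=20: can move to 14, which is L ⇒ W
n=21: can move to 16, which is L ⇒ W
n=22: can move to 16, which is L ⇒ W
n=23: moves to 22(W), 18(W), 17(W); every one is W ⇒ L
n=24: can move to 23, which is L ⇒ W
n=25: moves to 24(W), 20(W), 19(W); every one is W ⇒ L
n=26: can move to 25, which is L ⇒ W
n=27: moves to 26(W), 22(W), 21(W); every one is W ⇒ L
n=28: can move to 27, which is L ⇒ W
n=29: can move to 23, which is L ⇒ W
n=30: can move to 25, which is L ⇒ W
n=31: can move to 25, which is L ⇒ W
n=32: can move to 27, which is L ⇒ W
n=33: can move to 27, which is L ⇒ W
n=34: moves to 33(W), 29(W), 28(W); every one is W ⇒ L
n=35: can move to 34, which is L ⇒ W
n=36: moves to 35(W), 31(W), 30(W); every one is W ⇒ L
n=37: can move to 36, which is L ⇒ W
n=38: moves to 37(W), 33(W), 32(W); every one is W ⇒ L
n=39: can move to 38, which is L ⇒ W
n=40: can move to 34, which is L ⇒ W
n=41: can move to 36, which is L ⇒ W
n=42: can move to 36, which is L ⇒ W
n=43: can move to 38, which is L ⇒ W
n=44: can move to 38, which is L ⇒ W
L entries with 1 ≤ n ≤ 44 (the range starts at n=1): n = 1, 3, 5, 12, 14, 16, 23, 25, 27, 34, 36, 38; that makes 12.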